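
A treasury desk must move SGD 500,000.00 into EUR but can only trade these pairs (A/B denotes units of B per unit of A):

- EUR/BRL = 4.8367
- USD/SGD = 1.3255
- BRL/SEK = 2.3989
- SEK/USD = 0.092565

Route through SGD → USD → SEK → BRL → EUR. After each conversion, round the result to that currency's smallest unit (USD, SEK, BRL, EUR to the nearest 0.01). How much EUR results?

EUR 351,222.37

SGD 500,000.00 ÷ 1.3255 = USD 377,216.14
USD 377,216.14 ÷ 0.092565 = SEK 4,075,148.71
SEK 4,075,148.71 ÷ 2.3989 = BRL 1,698,757.23
BRL 1,698,757.23 ÷ 4.8367 = EUR 351,222.37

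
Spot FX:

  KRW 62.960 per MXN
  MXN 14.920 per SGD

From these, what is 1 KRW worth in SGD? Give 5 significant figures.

KRW/SGD = 0.0010646

1 KRW ÷ 62.960 = 0.0158831 MXN
0.0158831 MXN ÷ 14.920 = 0.00106455 SGD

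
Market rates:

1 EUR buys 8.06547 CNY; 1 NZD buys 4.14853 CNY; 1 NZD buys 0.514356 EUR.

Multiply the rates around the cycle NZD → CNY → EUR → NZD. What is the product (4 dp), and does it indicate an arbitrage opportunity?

Around NZD → CNY → EUR → NZD: 1 × 4.14853 ÷ 8.06547 ÷ 0.514356 = 1.000002
Product ≈ 1 (deviation 0.000%, within rounding noise).

1.0000 (no arbitrage)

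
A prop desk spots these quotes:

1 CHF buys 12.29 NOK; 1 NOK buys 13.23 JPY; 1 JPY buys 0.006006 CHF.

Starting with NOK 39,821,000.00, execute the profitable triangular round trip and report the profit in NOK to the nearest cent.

Profit: NOK 955,984.59

Profitable loop is NOK → CHF → JPY → NOK:
NOK 39,821,000.00 ÷ 12.29 = CHF 3,240,113.91
CHF 3,240,113.91 ÷ 0.006006 = JPY 539,479,506
JPY 539,479,506 ÷ 13.23 = NOK 40,776,984.59
Profit = NOK 40,776,984.59 − NOK 39,821,000.00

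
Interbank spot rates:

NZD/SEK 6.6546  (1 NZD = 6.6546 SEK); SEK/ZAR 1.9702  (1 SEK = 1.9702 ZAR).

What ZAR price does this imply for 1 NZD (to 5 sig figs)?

NZD/ZAR = 13.111

1 NZD × 6.6546 = 6.6546 SEK
6.6546 SEK × 1.9702 = 13.1109 ZAR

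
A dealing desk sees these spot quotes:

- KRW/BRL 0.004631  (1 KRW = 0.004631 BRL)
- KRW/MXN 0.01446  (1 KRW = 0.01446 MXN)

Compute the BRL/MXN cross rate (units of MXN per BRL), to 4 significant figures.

1 BRL ÷ 0.004631 = 215.936 KRW
215.936 KRW × 0.01446 = 3.12244 MXN

BRL/MXN = 3.122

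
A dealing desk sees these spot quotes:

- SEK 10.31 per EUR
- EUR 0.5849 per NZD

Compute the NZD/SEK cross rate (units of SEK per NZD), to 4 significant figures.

NZD/SEK = 6.030

1 NZD × 0.5849 = 0.5849 EUR
0.5849 EUR × 10.31 = 6.03032 SEK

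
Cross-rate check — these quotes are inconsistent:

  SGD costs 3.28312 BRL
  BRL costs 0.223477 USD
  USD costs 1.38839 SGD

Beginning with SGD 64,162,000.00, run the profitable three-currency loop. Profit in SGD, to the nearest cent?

Profitable loop is SGD → BRL → USD → SGD:
SGD 64,162,000.00 × 3.28312 = BRL 210,651,545.44
BRL 210,651,545.44 × 0.223477 = USD 47,075,775.42
USD 47,075,775.42 × 1.38839 = SGD 65,359,535.84
Profit = SGD 65,359,535.84 − SGD 64,162,000.00

Profit: SGD 1,197,535.84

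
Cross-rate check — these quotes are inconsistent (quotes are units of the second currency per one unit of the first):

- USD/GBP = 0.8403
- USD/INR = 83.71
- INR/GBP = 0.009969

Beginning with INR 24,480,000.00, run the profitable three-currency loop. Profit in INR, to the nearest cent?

Profitable loop is INR → USD → GBP → INR:
INR 24,480,000.00 ÷ 83.71 = USD 292,438.18
USD 292,438.18 × 0.8403 = GBP 245,735.80
GBP 245,735.80 ÷ 0.009969 = INR 24,649,995.20
Profit = INR 24,649,995.20 − INR 24,480,000.00

Profit: INR 169,995.20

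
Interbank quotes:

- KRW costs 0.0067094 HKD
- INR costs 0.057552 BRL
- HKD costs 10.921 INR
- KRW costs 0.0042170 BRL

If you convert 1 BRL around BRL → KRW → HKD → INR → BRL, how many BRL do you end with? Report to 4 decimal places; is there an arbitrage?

Around BRL → KRW → HKD → INR → BRL: 1 ÷ 0.0042170 × 0.0067094 × 10.921 × 0.057552 = 1.000007
Product ≈ 1 (deviation 0.001%, within rounding noise).

1.0000 (no arbitrage)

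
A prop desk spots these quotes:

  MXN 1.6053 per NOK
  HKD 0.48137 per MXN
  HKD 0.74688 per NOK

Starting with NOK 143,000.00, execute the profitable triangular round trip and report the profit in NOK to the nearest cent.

Profitable loop is NOK → MXN → HKD → NOK:
NOK 143,000.00 × 1.6053 = MXN 229,557.90
MXN 229,557.90 × 0.48137 = HKD 110,502.29
HKD 110,502.29 ÷ 0.74688 = NOK 147,951.86
Profit = NOK 147,951.86 − NOK 143,000.00

Profit: NOK 4,951.86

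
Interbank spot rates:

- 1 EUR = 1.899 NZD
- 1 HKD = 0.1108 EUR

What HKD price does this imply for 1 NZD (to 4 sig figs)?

1 NZD ÷ 1.899 = 0.526593 EUR
0.526593 EUR ÷ 0.1108 = 4.75264 HKD

NZD/HKD = 4.753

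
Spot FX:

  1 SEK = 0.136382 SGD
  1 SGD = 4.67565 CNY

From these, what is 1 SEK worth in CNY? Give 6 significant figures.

SEK/CNY = 0.637674

1 SEK × 0.136382 = 0.136382 SGD
0.136382 SGD × 4.67565 = 0.637674 CNY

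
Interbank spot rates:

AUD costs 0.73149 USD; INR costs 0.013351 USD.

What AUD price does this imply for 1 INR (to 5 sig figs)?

INR/AUD = 0.018252

1 INR × 0.013351 = 0.013351 USD
0.013351 USD ÷ 0.73149 = 0.0182518 AUD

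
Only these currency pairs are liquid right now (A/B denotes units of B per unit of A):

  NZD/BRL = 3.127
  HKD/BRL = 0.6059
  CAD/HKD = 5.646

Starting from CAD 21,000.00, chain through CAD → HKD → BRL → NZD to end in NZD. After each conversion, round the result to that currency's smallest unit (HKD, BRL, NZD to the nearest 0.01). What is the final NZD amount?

NZD 22,973.82

CAD 21,000.00 × 5.646 = HKD 118,566.00
HKD 118,566.00 × 0.6059 = BRL 71,839.14
BRL 71,839.14 ÷ 3.127 = NZD 22,973.82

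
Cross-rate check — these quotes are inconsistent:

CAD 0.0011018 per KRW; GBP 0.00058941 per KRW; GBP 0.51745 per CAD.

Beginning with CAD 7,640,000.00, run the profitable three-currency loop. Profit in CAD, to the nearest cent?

Profitable loop is CAD → KRW → GBP → CAD:
CAD 7,640,000.00 ÷ 0.0011018 = KRW 6,934,107,824
KRW 6,934,107,824 × 0.00058941 = GBP 4,087,032.49
GBP 4,087,032.49 ÷ 0.51745 = CAD 7,898,410.46
Profit = CAD 7,898,410.46 − CAD 7,640,000.00

Profit: CAD 258,410.46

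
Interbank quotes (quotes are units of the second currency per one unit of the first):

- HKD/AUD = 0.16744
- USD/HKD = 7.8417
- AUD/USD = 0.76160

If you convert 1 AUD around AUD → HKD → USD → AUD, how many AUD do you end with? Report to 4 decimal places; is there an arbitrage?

1.0000 (no arbitrage)

Around AUD → HKD → USD → AUD: 1 ÷ 0.16744 ÷ 7.8417 ÷ 0.76160 = 1.000008
Product ≈ 1 (deviation 0.001%, within rounding noise).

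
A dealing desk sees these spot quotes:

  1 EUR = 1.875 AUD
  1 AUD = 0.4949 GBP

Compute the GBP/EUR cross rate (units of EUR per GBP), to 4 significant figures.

1 GBP ÷ 0.4949 = 2.02061 AUD
2.02061 AUD ÷ 1.875 = 1.07766 EUR

GBP/EUR = 1.078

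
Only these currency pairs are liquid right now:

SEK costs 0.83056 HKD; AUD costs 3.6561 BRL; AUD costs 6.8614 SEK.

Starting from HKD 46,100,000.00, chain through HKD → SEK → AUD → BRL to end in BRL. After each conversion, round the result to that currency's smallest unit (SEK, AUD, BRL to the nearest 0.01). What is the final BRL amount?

HKD 46,100,000.00 ÷ 0.83056 = SEK 55,504,719.71
SEK 55,504,719.71 ÷ 6.8614 = AUD 8,089,416.11
AUD 8,089,416.11 × 3.6561 = BRL 29,575,714.24

BRL 29,575,714.24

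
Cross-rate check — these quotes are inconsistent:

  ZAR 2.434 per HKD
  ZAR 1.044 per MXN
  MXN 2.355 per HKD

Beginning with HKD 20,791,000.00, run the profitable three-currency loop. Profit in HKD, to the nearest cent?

Profit: HKD 210,301.73

Profitable loop is HKD → MXN → ZAR → HKD:
HKD 20,791,000.00 × 2.355 = MXN 48,962,805.00
MXN 48,962,805.00 × 1.044 = ZAR 51,117,168.42
ZAR 51,117,168.42 ÷ 2.434 = HKD 21,001,301.73
Profit = HKD 21,001,301.73 − HKD 20,791,000.00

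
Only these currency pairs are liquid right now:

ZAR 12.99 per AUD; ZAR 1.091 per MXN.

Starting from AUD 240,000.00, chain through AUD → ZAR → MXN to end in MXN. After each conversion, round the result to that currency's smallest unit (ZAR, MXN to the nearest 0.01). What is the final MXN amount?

MXN 2,857,561.87

AUD 240,000.00 × 12.99 = ZAR 3,117,600.00
ZAR 3,117,600.00 ÷ 1.091 = MXN 2,857,561.87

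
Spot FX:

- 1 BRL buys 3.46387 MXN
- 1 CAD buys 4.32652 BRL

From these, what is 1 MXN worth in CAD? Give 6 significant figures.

MXN/CAD = 0.0667267

1 MXN ÷ 3.46387 = 0.288694 BRL
0.288694 BRL ÷ 4.32652 = 0.0667267 CAD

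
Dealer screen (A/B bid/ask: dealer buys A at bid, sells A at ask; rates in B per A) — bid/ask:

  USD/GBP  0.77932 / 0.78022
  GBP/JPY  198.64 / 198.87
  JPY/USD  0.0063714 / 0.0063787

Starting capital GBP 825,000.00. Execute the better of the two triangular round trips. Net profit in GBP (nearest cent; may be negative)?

Net profit: GBP 8,557.22

Best loop GBP → USD → JPY → GBP:
GBP 825,000.00 ÷ 0.78022 (buy USD at ask) = USD 1,057,394.07
USD 1,057,394.07 ÷ 0.0063787 (buy JPY at ask) = JPY 165,769,525
JPY 165,769,525 ÷ 198.87 (buy GBP at ask) = GBP 833,557.22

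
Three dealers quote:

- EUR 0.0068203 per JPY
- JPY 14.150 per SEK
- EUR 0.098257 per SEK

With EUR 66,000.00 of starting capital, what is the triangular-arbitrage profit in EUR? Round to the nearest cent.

Profitable loop is EUR → JPY → SEK → EUR:
EUR 66,000.00 ÷ 0.0068203 = JPY 9,676,994
JPY 9,676,994 ÷ 14.150 = SEK 683,886.48
SEK 683,886.48 × 0.098257 = EUR 67,196.63
Profit = EUR 67,196.63 − EUR 66,000.00

Profit: EUR 1,196.63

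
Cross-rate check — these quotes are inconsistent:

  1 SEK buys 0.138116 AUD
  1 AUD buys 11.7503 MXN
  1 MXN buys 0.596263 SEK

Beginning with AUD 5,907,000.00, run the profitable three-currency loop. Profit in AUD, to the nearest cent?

Profitable loop is AUD → SEK → MXN → AUD:
AUD 5,907,000.00 ÷ 0.138116 = SEK 42,768,397.58
SEK 42,768,397.58 ÷ 0.596263 = MXN 71,727,404.82
MXN 71,727,404.82 ÷ 11.7503 = AUD 6,104,304.13
Profit = AUD 6,104,304.13 − AUD 5,907,000.00

Profit: AUD 197,304.13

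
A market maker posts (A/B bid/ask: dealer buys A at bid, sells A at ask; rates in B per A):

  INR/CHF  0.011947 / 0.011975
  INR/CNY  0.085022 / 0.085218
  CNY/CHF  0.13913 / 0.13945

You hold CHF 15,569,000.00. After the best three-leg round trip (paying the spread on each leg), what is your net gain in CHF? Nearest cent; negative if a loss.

Best loop CHF → CNY → INR → CHF:
CHF 15,569,000.00 ÷ 0.13945 (buy CNY at ask) = CNY 111,645,751.17
CNY 111,645,751.17 ÷ 0.085218 (buy INR at ask) = INR 1,310,119,354.66
INR 1,310,119,354.66 × 0.011947 (sell INR at bid) = CHF 15,651,995.93

Net profit: CHF 82,995.93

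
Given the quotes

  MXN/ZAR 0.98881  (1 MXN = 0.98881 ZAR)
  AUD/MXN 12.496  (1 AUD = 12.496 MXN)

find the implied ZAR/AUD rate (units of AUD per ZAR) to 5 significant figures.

1 ZAR ÷ 0.98881 = 1.01132 MXN
1.01132 MXN ÷ 12.496 = 0.0809312 AUD

ZAR/AUD = 0.080931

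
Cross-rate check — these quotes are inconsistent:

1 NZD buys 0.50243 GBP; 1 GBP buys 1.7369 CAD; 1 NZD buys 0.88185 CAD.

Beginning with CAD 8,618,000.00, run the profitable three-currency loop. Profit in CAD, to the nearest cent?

Profit: CAD 90,649.88

Profitable loop is CAD → GBP → NZD → CAD:
CAD 8,618,000.00 ÷ 1.7369 = GBP 4,961,713.40
GBP 4,961,713.40 ÷ 0.50243 = NZD 9,875,432.19
NZD 9,875,432.19 × 0.88185 = CAD 8,708,649.88
Profit = CAD 8,708,649.88 − CAD 8,618,000.00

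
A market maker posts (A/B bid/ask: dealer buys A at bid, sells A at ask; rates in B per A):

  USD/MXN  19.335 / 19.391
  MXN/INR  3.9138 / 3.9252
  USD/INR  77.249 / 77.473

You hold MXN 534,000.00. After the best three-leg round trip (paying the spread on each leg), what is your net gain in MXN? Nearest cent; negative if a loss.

Net profit: MXN 7,966.11

Best loop MXN → USD → INR → MXN:
MXN 534,000.00 ÷ 19.391 (buy USD at ask) = USD 27,538.55
USD 27,538.55 × 77.249 (sell USD at bid) = INR 2,127,325.36
INR 2,127,325.36 ÷ 3.9252 (buy MXN at ask) = MXN 541,966.11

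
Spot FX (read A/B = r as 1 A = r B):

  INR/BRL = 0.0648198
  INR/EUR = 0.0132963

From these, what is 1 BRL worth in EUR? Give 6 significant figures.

BRL/EUR = 0.205127

1 BRL ÷ 0.0648198 = 15.4274 INR
15.4274 INR × 0.0132963 = 0.205127 EUR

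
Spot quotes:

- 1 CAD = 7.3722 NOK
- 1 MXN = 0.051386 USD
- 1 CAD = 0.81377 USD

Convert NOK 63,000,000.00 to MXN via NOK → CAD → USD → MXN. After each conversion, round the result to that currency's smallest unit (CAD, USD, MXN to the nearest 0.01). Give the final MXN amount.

MXN 135,331,938.85

NOK 63,000,000.00 ÷ 7.3722 = CAD 8,545,617.32
CAD 8,545,617.32 × 0.81377 = USD 6,954,167.01
USD 6,954,167.01 ÷ 0.051386 = MXN 135,331,938.85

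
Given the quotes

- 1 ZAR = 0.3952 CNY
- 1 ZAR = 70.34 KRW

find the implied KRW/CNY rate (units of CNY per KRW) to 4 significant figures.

KRW/CNY = 0.005618

1 KRW ÷ 70.34 = 0.0142167 ZAR
0.0142167 ZAR × 0.3952 = 0.00561842 CNY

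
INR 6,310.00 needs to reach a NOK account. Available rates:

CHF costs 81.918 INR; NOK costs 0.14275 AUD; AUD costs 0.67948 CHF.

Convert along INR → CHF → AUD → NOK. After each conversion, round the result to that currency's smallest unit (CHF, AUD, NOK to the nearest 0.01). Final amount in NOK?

NOK 794.19

INR 6,310.00 ÷ 81.918 = CHF 77.03
CHF 77.03 ÷ 0.67948 = AUD 113.37
AUD 113.37 ÷ 0.14275 = NOK 794.19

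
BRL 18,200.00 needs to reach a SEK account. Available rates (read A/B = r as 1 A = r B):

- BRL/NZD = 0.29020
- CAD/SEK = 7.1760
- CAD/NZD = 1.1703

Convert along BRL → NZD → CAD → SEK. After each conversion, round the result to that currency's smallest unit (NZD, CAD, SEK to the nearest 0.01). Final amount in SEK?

BRL 18,200.00 × 0.29020 = NZD 5,281.64
NZD 5,281.64 ÷ 1.1703 = CAD 4,513.07
CAD 4,513.07 × 7.1760 = SEK 32,385.79

SEK 32,385.79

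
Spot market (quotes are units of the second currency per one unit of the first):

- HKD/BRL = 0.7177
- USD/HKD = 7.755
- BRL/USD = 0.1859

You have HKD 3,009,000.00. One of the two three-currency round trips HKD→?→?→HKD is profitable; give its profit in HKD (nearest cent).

Profitable loop is HKD → BRL → USD → HKD:
HKD 3,009,000.00 × 0.7177 = BRL 2,159,559.30
BRL 2,159,559.30 × 0.1859 = USD 401,462.07
USD 401,462.07 × 7.755 = HKD 3,113,338.38
Profit = HKD 3,113,338.38 − HKD 3,009,000.00

Profit: HKD 104,338.38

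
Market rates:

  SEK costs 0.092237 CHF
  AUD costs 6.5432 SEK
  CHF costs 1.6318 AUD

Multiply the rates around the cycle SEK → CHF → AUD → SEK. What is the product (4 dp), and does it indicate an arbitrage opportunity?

0.9848 (arbitrage exists)

Around SEK → CHF → AUD → SEK: 1 × 0.092237 × 1.6318 × 6.5432 = 0.984832
Product < 1; profitable direction is SEK → AUD → CHF → SEK.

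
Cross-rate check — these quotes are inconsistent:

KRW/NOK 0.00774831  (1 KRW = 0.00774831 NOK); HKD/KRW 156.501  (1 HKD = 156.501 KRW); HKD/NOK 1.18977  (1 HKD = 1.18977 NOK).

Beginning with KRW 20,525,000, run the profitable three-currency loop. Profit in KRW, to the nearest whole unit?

Profit: KRW 394,161

Profitable loop is KRW → NOK → HKD → KRW:
KRW 20,525,000 × 0.00774831 = NOK 159,034.06
NOK 159,034.06 ÷ 1.18977 = HKD 133,667.90
HKD 133,667.90 × 156.501 = KRW 20,919,161
Profit = KRW 20,919,161 − KRW 20,525,000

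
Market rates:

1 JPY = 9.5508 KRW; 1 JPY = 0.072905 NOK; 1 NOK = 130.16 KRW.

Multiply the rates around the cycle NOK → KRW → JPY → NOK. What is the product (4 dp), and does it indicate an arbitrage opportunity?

Around NOK → KRW → JPY → NOK: 1 × 130.16 ÷ 9.5508 × 0.072905 = 0.993562
Product < 1; profitable direction is NOK → JPY → KRW → NOK.

0.9936 (arbitrage exists)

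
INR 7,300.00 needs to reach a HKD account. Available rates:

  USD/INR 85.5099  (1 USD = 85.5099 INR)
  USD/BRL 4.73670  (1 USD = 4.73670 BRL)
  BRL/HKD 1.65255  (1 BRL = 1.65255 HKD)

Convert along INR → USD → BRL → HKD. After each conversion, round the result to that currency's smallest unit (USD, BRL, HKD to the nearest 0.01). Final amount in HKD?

INR 7,300.00 ÷ 85.5099 = USD 85.37
USD 85.37 × 4.73670 = BRL 404.37
BRL 404.37 × 1.65255 = HKD 668.24

HKD 668.24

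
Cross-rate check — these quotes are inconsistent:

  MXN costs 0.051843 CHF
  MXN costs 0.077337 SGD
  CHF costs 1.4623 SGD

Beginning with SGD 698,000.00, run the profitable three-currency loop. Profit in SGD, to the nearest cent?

Profitable loop is SGD → CHF → MXN → SGD:
SGD 698,000.00 ÷ 1.4623 = CHF 477,330.23
CHF 477,330.23 ÷ 0.051843 = MXN 9,207,226.30
MXN 9,207,226.30 × 0.077337 = SGD 712,059.26
Profit = SGD 712,059.26 − SGD 698,000.00

Profit: SGD 14,059.26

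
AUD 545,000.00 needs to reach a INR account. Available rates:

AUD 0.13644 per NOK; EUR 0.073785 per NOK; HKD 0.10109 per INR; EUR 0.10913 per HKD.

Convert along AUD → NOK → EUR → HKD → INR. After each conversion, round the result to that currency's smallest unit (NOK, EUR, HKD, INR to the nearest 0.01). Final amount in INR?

INR 26,715,943.61

AUD 545,000.00 ÷ 0.13644 = NOK 3,994,429.79
NOK 3,994,429.79 × 0.073785 = EUR 294,729.00
EUR 294,729.00 ÷ 0.10913 = HKD 2,700,714.74
HKD 2,700,714.74 ÷ 0.10109 = INR 26,715,943.61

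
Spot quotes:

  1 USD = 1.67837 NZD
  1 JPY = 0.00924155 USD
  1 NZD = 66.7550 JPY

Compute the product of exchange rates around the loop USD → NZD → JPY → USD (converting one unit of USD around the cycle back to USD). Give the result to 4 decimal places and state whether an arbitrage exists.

1.0354 (arbitrage exists)

Around USD → NZD → JPY → USD: 1 × 1.67837 × 66.7550 × 0.00924155 = 1.035419
Product > 1; profitable direction is USD → NZD → JPY → USD.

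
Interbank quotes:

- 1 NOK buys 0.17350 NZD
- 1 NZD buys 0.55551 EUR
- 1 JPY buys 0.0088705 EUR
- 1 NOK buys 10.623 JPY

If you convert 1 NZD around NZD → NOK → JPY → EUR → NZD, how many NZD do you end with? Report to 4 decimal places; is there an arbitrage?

Around NZD → NOK → JPY → EUR → NZD: 1 ÷ 0.17350 × 10.623 × 0.0088705 ÷ 0.55551 = 0.977696
Product < 1; profitable direction is NZD → EUR → JPY → NOK → NZD.

0.9777 (arbitrage exists)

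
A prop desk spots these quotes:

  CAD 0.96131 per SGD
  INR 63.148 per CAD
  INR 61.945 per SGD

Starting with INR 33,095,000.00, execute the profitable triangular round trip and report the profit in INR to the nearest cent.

Profit: INR 676,129.20

Profitable loop is INR → CAD → SGD → INR:
INR 33,095,000.00 ÷ 63.148 = CAD 524,086.27
CAD 524,086.27 ÷ 0.96131 = SGD 545,179.26
SGD 545,179.26 × 61.945 = INR 33,771,129.20
Profit = INR 33,771,129.20 − INR 33,095,000.00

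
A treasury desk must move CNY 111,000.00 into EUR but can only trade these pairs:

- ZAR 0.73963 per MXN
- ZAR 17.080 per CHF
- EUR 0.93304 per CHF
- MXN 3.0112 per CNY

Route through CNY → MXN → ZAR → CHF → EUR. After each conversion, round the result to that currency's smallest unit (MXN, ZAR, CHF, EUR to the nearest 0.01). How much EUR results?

EUR 13,504.84

CNY 111,000.00 × 3.0112 = MXN 334,243.20
MXN 334,243.20 × 0.73963 = ZAR 247,216.30
ZAR 247,216.30 ÷ 17.080 = CHF 14,474.02
CHF 14,474.02 × 0.93304 = EUR 13,504.84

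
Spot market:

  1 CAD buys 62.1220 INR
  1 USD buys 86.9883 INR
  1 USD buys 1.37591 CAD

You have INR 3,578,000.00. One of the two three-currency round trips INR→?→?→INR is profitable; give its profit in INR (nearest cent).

Profitable loop is INR → CAD → USD → INR:
INR 3,578,000.00 ÷ 62.1220 = CAD 57,596.34
CAD 57,596.34 ÷ 1.37591 = USD 41,860.55
USD 41,860.55 × 86.9883 = INR 3,641,377.66
Profit = INR 3,641,377.66 − INR 3,578,000.00

Profit: INR 63,377.66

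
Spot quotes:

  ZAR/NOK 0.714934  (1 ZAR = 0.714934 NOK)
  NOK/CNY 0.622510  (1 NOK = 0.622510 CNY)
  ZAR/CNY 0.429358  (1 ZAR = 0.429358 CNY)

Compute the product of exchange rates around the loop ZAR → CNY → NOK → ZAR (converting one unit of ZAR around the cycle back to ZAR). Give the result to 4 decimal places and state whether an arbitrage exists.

0.9647 (arbitrage exists)

Around ZAR → CNY → NOK → ZAR: 1 × 0.429358 ÷ 0.622510 ÷ 0.714934 = 0.964733
Product < 1; profitable direction is ZAR → NOK → CNY → ZAR.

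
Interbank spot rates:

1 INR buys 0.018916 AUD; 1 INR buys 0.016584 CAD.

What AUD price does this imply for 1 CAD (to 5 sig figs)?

1 CAD ÷ 0.016584 = 60.2991 INR
60.2991 INR × 0.018916 = 1.14062 AUD

CAD/AUD = 1.1406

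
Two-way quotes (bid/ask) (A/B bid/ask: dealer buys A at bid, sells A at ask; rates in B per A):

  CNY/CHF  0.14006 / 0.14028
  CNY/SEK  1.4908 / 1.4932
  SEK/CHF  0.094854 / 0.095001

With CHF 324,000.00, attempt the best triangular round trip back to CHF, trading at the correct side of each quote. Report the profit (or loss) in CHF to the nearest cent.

Net profit: CHF 2,606.10

Best loop CHF → CNY → SEK → CHF:
CHF 324,000.00 ÷ 0.14028 (buy CNY at ask) = CNY 2,309,666.38
CNY 2,309,666.38 × 1.4908 (sell CNY at bid) = SEK 3,443,250.64
SEK 3,443,250.64 × 0.094854 (sell SEK at bid) = CHF 326,606.10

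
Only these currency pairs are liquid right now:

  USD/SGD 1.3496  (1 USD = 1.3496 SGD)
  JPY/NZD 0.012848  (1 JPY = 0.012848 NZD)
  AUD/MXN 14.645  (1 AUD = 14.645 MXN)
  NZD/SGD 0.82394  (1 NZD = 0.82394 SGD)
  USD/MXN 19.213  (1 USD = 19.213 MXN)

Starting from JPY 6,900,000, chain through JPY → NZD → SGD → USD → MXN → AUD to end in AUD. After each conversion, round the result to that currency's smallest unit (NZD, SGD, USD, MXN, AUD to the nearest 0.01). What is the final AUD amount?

AUD 71,003.69

JPY 6,900,000 × 0.012848 = NZD 88,651.20
NZD 88,651.20 × 0.82394 = SGD 73,043.27
SGD 73,043.27 ÷ 1.3496 = USD 54,122.16
USD 54,122.16 × 19.213 = MXN 1,039,849.06
MXN 1,039,849.06 ÷ 14.645 = AUD 71,003.69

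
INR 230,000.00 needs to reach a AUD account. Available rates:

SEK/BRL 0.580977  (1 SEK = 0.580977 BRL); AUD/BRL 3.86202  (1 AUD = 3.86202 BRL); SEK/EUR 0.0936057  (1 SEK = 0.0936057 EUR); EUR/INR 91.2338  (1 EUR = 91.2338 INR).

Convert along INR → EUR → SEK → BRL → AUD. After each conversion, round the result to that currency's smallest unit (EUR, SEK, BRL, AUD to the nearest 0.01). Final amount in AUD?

AUD 4,051.49

INR 230,000.00 ÷ 91.2338 = EUR 2,521.00
EUR 2,521.00 ÷ 0.0936057 = SEK 26,932.12
SEK 26,932.12 × 0.580977 = BRL 15,646.94
BRL 15,646.94 ÷ 3.86202 = AUD 4,051.49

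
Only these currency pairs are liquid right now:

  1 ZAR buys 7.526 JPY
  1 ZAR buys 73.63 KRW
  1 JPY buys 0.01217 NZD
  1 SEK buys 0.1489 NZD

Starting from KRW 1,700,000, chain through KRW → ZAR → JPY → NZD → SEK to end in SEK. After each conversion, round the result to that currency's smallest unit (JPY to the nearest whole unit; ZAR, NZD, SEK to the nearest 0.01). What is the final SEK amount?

SEK 14,202.15

KRW 1,700,000 ÷ 73.63 = ZAR 23,088.42
ZAR 23,088.42 × 7.526 = JPY 173,763
JPY 173,763 × 0.01217 = NZD 2,114.70
NZD 2,114.70 ÷ 0.1489 = SEK 14,202.15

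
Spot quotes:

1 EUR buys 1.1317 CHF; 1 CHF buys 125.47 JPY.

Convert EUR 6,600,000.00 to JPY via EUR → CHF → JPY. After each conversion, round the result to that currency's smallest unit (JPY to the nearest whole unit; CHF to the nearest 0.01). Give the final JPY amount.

JPY 937,163,033

EUR 6,600,000.00 × 1.1317 = CHF 7,469,220.00
CHF 7,469,220.00 × 125.47 = JPY 937,163,033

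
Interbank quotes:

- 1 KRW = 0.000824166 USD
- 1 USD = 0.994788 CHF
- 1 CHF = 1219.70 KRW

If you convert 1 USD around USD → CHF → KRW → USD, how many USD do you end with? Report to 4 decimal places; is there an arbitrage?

Around USD → CHF → KRW → USD: 1 × 0.994788 × 1219.70 × 0.000824166 = 0.999996
Product ≈ 1 (deviation 0.000%, within rounding noise).

1.0000 (no arbitrage)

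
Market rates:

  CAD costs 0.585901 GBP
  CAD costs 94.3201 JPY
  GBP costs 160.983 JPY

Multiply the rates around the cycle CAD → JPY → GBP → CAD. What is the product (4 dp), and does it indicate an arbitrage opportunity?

1.0000 (no arbitrage)

Around CAD → JPY → GBP → CAD: 1 × 94.3201 ÷ 160.983 ÷ 0.585901 = 1.000000
Product ≈ 1 (deviation 0.000%, within rounding noise).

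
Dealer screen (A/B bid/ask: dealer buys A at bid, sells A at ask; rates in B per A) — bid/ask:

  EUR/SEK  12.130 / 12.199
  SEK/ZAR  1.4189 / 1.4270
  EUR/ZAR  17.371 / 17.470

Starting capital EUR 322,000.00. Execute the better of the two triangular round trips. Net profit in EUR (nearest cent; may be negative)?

Best loop EUR → ZAR → SEK → EUR:
EUR 322,000.00 × 17.371 (sell EUR at bid) = ZAR 5,593,462.00
ZAR 5,593,462.00 ÷ 1.4270 (buy SEK at ask) = SEK 3,919,735.11
SEK 3,919,735.11 ÷ 12.199 (buy EUR at ask) = EUR 321,316.10

Net result: EUR -683.90 (no profitable arbitrage after spreads)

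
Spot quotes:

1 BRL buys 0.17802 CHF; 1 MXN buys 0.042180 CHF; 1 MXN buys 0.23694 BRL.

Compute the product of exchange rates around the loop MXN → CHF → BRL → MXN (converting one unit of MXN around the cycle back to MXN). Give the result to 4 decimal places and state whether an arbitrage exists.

Around MXN → CHF → BRL → MXN: 1 × 0.042180 ÷ 0.17802 ÷ 0.23694 = 0.999999
Product ≈ 1 (deviation 0.000%, within rounding noise).

1.0000 (no arbitrage)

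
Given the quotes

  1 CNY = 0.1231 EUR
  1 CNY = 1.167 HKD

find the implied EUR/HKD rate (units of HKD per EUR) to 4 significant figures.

EUR/HKD = 9.480

1 EUR ÷ 0.1231 = 8.12348 CNY
8.12348 CNY × 1.167 = 9.4801 HKD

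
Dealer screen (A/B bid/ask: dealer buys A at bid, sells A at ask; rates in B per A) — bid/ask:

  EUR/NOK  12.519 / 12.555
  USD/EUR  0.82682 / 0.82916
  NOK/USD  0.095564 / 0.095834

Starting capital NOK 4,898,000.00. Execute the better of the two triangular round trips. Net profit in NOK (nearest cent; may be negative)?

Net profit: NOK 11,577.34

Best loop NOK → EUR → USD → NOK:
NOK 4,898,000.00 ÷ 12.555 (buy EUR at ask) = EUR 390,123.46
EUR 390,123.46 ÷ 0.82916 (buy USD at ask) = USD 470,504.43
USD 470,504.43 ÷ 0.095834 (buy NOK at ask) = NOK 4,909,577.34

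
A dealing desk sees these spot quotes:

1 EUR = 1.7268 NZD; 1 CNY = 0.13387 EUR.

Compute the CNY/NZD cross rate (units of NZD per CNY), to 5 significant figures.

CNY/NZD = 0.23117

1 CNY × 0.13387 = 0.13387 EUR
0.13387 EUR × 1.7268 = 0.231167 NZD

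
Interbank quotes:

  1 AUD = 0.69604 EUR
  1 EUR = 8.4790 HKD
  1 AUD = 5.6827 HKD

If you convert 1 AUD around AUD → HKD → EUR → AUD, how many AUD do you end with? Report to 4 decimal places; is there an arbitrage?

Around AUD → HKD → EUR → AUD: 1 × 5.6827 ÷ 8.4790 ÷ 0.69604 = 0.962888
Product < 1; profitable direction is AUD → EUR → HKD → AUD.

0.9629 (arbitrage exists)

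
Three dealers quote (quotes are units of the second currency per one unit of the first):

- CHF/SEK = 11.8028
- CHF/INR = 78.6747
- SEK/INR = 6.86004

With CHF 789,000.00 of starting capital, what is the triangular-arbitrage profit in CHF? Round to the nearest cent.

Profitable loop is CHF → SEK → INR → CHF:
CHF 789,000.00 × 11.8028 = SEK 9,312,409.20
SEK 9,312,409.20 × 6.86004 = INR 63,883,499.61
INR 63,883,499.61 ÷ 78.6747 = CHF 811,995.46
Profit = CHF 811,995.46 − CHF 789,000.00

Profit: CHF 22,995.46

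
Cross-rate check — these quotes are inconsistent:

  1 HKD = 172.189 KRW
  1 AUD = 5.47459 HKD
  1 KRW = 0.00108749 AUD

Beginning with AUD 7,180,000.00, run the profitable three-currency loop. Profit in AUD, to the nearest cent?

Profitable loop is AUD → HKD → KRW → AUD:
AUD 7,180,000.00 × 5.47459 = HKD 39,307,556.20
HKD 39,307,556.20 × 172.189 = KRW 6,768,328,795
KRW 6,768,328,795 × 0.00108749 = AUD 7,360,489.88
Profit = AUD 7,360,489.88 − AUD 7,180,000.00

Profit: AUD 180,489.88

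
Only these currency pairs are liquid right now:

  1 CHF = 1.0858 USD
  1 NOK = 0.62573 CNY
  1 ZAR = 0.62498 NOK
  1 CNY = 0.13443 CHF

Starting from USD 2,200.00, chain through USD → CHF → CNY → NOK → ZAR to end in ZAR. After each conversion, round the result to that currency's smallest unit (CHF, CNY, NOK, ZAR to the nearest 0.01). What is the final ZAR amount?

USD 2,200.00 ÷ 1.0858 = CHF 2,026.16
CHF 2,026.16 ÷ 0.13443 = CNY 15,072.23
CNY 15,072.23 ÷ 0.62573 = NOK 24,087.43
NOK 24,087.43 ÷ 0.62498 = ZAR 38,541.12

ZAR 38,541.12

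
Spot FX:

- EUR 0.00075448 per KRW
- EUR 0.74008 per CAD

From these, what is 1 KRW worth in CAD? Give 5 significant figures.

KRW/CAD = 0.0010195

1 KRW × 0.00075448 = 0.00075448 EUR
0.00075448 EUR ÷ 0.74008 = 0.00101946 CAD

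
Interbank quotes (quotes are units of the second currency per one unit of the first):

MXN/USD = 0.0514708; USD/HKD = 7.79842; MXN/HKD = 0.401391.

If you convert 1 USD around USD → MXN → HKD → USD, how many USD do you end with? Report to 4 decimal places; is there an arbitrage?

1.0000 (no arbitrage)

Around USD → MXN → HKD → USD: 1 ÷ 0.0514708 × 0.401391 ÷ 7.79842 = 1.000000
Product ≈ 1 (deviation 0.000%, within rounding noise).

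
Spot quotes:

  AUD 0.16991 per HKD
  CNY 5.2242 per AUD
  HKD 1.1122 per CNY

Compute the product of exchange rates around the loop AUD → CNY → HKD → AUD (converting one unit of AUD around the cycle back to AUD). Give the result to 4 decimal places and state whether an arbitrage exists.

0.9872 (arbitrage exists)

Around AUD → CNY → HKD → AUD: 1 × 5.2242 × 1.1122 × 0.16991 = 0.987237
Product < 1; profitable direction is AUD → HKD → CNY → AUD.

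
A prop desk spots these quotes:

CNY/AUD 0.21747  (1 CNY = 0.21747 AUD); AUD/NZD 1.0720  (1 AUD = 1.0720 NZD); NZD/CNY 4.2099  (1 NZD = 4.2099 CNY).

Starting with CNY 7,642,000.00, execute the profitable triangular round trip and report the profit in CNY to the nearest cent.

Profit: CNY 144,478.95

Profitable loop is CNY → NZD → AUD → CNY:
CNY 7,642,000.00 ÷ 4.2099 = NZD 1,815,245.02
NZD 1,815,245.02 ÷ 1.0720 = AUD 1,693,325.58
AUD 1,693,325.58 ÷ 0.21747 = CNY 7,786,478.95
Profit = CNY 7,786,478.95 − CNY 7,642,000.00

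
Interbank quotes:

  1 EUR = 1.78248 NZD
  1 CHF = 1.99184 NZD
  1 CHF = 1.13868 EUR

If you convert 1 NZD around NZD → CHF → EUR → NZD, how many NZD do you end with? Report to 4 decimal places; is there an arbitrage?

Around NZD → CHF → EUR → NZD: 1 ÷ 1.99184 × 1.13868 × 1.78248 = 1.018995
Product > 1; profitable direction is NZD → CHF → EUR → NZD.

1.0190 (arbitrage exists)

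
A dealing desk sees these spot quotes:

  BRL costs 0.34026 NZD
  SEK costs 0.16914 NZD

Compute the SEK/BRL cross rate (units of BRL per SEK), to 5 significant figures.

SEK/BRL = 0.49709

1 SEK × 0.16914 = 0.16914 NZD
0.16914 NZD ÷ 0.34026 = 0.49709 BRL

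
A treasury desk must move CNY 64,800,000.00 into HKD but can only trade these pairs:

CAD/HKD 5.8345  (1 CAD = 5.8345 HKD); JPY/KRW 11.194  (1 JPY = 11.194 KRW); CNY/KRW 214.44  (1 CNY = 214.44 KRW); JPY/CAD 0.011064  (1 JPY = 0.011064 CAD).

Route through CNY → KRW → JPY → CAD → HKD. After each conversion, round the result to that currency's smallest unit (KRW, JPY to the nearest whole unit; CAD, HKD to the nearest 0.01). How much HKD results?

CNY 64,800,000.00 × 214.44 = KRW 13,895,712,000
KRW 13,895,712,000 ÷ 11.194 = JPY 1,241,353,582
JPY 1,241,353,582 × 0.011064 = CAD 13,734,336.03
CAD 13,734,336.03 × 5.8345 = HKD 80,132,983.57

HKD 80,132,983.57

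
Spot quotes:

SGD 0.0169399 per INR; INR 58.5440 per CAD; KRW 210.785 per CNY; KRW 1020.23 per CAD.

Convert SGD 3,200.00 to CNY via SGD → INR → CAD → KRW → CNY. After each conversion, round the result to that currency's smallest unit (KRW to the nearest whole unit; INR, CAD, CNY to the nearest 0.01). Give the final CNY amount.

CNY 15,617.65

SGD 3,200.00 ÷ 0.0169399 = INR 188,903.12
INR 188,903.12 ÷ 58.5440 = CAD 3,226.69
CAD 3,226.69 × 1020.23 = KRW 3,291,966
KRW 3,291,966 ÷ 210.785 = CNY 15,617.65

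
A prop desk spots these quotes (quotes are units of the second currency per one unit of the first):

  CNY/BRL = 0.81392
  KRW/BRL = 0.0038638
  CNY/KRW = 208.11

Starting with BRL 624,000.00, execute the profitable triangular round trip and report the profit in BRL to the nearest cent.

Profit: BRL 7,624.14

Profitable loop is BRL → KRW → CNY → BRL:
BRL 624,000.00 ÷ 0.0038638 = KRW 161,499,042
KRW 161,499,042 ÷ 208.11 = CNY 776,027.30
CNY 776,027.30 × 0.81392 = BRL 631,624.14
Profit = BRL 631,624.14 − BRL 624,000.00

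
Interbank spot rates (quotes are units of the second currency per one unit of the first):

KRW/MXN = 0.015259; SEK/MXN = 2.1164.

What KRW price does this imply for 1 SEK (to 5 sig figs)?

1 SEK × 2.1164 = 2.1164 MXN
2.1164 MXN ÷ 0.015259 = 138.698 KRW

SEK/KRW = 138.70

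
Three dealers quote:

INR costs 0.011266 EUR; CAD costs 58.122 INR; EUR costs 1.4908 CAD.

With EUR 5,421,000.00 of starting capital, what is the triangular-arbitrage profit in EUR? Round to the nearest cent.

Profit: EUR 132,281.98

Profitable loop is EUR → INR → CAD → EUR:
EUR 5,421,000.00 ÷ 0.011266 = INR 481,182,318.48
INR 481,182,318.48 ÷ 58.122 = CAD 8,278,832.77
CAD 8,278,832.77 ÷ 1.4908 = EUR 5,553,281.98
Profit = EUR 5,553,281.98 − EUR 5,421,000.00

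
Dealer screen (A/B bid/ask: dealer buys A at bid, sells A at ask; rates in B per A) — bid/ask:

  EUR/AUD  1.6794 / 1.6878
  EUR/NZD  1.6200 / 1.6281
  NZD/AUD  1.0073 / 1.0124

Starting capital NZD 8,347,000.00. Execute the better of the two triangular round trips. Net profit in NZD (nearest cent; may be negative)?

Net profit: NZD 157,550.21

Best loop NZD → EUR → AUD → NZD:
NZD 8,347,000.00 ÷ 1.6281 (buy EUR at ask) = EUR 5,126,834.96
EUR 5,126,834.96 × 1.6794 (sell EUR at bid) = AUD 8,610,006.63
AUD 8,610,006.63 ÷ 1.0124 (buy NZD at ask) = NZD 8,504,550.21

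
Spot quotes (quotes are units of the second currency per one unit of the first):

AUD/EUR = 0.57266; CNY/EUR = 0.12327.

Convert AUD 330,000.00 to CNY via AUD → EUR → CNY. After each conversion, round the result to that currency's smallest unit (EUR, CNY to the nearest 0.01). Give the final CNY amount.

AUD 330,000.00 × 0.57266 = EUR 188,977.80
EUR 188,977.80 ÷ 0.12327 = CNY 1,533,039.67

CNY 1,533,039.67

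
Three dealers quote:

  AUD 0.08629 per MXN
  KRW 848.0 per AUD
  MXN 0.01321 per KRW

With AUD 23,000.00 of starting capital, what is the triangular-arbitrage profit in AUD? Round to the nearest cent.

Profitable loop is AUD → MXN → KRW → AUD:
AUD 23,000.00 ÷ 0.08629 = MXN 266,543.05
MXN 266,543.05 ÷ 0.01321 = KRW 20,177,370
KRW 20,177,370 ÷ 848.0 = AUD 23,794.07
Profit = AUD 23,794.07 − AUD 23,000.00

Profit: AUD 794.07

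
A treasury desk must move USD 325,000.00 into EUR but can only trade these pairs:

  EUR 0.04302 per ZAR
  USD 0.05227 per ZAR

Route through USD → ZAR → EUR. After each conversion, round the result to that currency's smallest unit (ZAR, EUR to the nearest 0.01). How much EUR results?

EUR 267,486.13

USD 325,000.00 ÷ 0.05227 = ZAR 6,217,715.71
ZAR 6,217,715.71 × 0.04302 = EUR 267,486.13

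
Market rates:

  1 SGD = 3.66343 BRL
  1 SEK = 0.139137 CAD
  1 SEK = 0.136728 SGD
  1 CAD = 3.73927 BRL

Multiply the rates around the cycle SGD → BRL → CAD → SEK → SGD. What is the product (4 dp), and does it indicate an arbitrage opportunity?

0.9628 (arbitrage exists)

Around SGD → BRL → CAD → SEK → SGD: 1 × 3.66343 ÷ 3.73927 ÷ 0.139137 × 0.136728 = 0.962755
Product < 1; profitable direction is SGD → SEK → CAD → BRL → SGD.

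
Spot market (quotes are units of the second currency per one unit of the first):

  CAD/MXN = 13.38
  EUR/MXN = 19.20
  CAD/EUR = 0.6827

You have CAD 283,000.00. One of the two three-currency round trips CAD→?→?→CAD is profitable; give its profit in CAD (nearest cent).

Profitable loop is CAD → MXN → EUR → CAD:
CAD 283,000.00 × 13.38 = MXN 3,786,540.00
MXN 3,786,540.00 ÷ 19.20 = EUR 197,215.62
EUR 197,215.62 ÷ 0.6827 = CAD 288,875.97
Profit = CAD 288,875.97 − CAD 283,000.00

Profit: CAD 5,875.97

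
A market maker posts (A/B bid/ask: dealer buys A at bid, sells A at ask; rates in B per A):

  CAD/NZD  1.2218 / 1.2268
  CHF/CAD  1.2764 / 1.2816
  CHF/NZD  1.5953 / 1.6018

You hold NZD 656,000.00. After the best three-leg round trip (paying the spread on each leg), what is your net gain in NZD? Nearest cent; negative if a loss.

Best loop NZD → CAD → CHF → NZD:
NZD 656,000.00 ÷ 1.2268 (buy CAD at ask) = CAD 534,724.49
CAD 534,724.49 ÷ 1.2816 (buy CHF at ask) = CHF 417,231.97
CHF 417,231.97 × 1.5953 (sell CHF at bid) = NZD 665,610.15

Net profit: NZD 9,610.15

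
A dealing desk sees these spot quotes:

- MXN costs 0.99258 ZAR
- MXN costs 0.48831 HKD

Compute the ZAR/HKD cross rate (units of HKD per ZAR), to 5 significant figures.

ZAR/HKD = 0.49196

1 ZAR ÷ 0.99258 = 1.00748 MXN
1.00748 MXN × 0.48831 = 0.49196 HKD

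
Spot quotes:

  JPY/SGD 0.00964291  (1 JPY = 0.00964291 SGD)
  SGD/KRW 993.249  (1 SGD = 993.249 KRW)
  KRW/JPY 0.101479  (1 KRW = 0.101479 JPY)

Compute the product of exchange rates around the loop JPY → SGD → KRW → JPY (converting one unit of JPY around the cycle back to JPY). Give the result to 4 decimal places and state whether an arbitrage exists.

0.9719 (arbitrage exists)

Around JPY → SGD → KRW → JPY: 1 × 0.00964291 × 993.249 × 0.101479 = 0.971947
Product < 1; profitable direction is JPY → KRW → SGD → JPY.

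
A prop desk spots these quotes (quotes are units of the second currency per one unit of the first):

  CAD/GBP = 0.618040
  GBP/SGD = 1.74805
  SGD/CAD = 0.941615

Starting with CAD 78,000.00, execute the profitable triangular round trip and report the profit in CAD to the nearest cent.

Profit: CAD 1,348.44

Profitable loop is CAD → GBP → SGD → CAD:
CAD 78,000.00 × 0.618040 = GBP 48,207.12
GBP 48,207.12 × 1.74805 = SGD 84,268.46
SGD 84,268.46 × 0.941615 = CAD 79,348.44
Profit = CAD 79,348.44 − CAD 78,000.00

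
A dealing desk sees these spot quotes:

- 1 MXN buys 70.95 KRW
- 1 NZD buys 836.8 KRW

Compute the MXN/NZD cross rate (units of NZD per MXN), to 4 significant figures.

1 MXN × 70.95 = 70.95 KRW
70.95 KRW ÷ 836.8 = 0.0847873 NZD

MXN/NZD = 0.08479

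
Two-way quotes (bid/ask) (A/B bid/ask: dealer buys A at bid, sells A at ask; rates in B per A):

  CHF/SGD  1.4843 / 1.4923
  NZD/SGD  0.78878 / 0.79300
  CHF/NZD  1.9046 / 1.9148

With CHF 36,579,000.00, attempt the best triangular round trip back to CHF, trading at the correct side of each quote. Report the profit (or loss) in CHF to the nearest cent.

Best loop CHF → NZD → SGD → CHF:
CHF 36,579,000.00 × 1.9046 (sell CHF at bid) = NZD 69,668,363.40
NZD 69,668,363.40 × 0.78878 (sell NZD at bid) = SGD 54,953,011.68
SGD 54,953,011.68 ÷ 1.4923 (buy CHF at ask) = CHF 36,824,372.90

Net profit: CHF 245,372.90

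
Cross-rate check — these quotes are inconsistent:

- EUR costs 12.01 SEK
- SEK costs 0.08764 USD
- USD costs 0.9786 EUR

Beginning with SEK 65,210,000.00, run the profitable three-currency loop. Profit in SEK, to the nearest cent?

Profitable loop is SEK → USD → EUR → SEK:
SEK 65,210,000.00 × 0.08764 = USD 5,715,004.40
USD 5,715,004.40 × 0.9786 = EUR 5,592,703.31
EUR 5,592,703.31 × 12.01 = SEK 67,168,366.70
Profit = SEK 67,168,366.70 − SEK 65,210,000.00

Profit: SEK 1,958,366.70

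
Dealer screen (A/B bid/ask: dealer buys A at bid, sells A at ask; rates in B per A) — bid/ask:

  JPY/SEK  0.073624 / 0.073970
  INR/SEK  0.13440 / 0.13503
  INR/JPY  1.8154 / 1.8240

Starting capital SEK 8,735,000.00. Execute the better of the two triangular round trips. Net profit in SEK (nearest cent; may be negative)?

Best loop SEK → JPY → INR → SEK:
SEK 8,735,000.00 ÷ 0.073970 (buy JPY at ask) = JPY 118,088,414
JPY 118,088,414 ÷ 1.8240 (buy INR at ask) = INR 64,741,455.17
INR 64,741,455.17 × 0.13440 (sell INR at bid) = SEK 8,701,251.57

Net result: SEK -33,748.43 (no profitable arbitrage after spreads)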